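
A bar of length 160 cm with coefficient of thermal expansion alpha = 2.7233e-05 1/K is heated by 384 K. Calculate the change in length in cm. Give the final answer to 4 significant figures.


dL = L0 * alpha * dT
dL = 160 * 2.7233e-05 * 384
dL = 1.673 cm


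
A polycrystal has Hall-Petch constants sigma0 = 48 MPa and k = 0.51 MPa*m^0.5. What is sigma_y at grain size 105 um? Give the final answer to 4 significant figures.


sigma_y = sigma0 + k / sqrt(d)
d = 105 um = 1.05e-04 m
sigma_y = 48 + 0.51 / sqrt(1.05e-04)
sigma_y = 97.77 MPa


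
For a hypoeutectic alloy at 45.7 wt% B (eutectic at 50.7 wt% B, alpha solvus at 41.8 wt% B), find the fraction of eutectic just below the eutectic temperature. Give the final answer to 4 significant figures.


f_primary = (C_e - C0) / (C_e - C_alpha_max)
f_primary = (50.7 - 45.7) / (50.7 - 41.8)
f_primary = 0.561798
f_eutectic = 1 - 0.561798 = 0.4382


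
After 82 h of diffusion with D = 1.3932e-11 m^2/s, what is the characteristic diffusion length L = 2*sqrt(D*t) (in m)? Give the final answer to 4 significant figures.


t = 82 hr = 295200 s
Diffusion length = 2*sqrt(D*t)
= 2*sqrt(1.3932e-11 * 295200)
= 4.056e-03 m


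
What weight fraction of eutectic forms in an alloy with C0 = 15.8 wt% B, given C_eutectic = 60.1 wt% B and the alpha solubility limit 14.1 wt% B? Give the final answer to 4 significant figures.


f_primary = (C_e - C0) / (C_e - C_alpha_max)
f_primary = (60.1 - 15.8) / (60.1 - 14.1)
f_primary = 0.963043
f_eutectic = 1 - 0.963043 = 0.03696


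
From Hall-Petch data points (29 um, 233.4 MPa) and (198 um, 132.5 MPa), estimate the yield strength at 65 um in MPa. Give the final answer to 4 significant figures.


sigma_y = sigma0 + k / sqrt(d)
1/sqrt(d1) = 1/sqrt(2.9e-05) = 185.695;  1/sqrt(d2) = 71.0669
k = (sigma1 - sigma2) / (1/sqrt(d1) - 1/sqrt(d2)) = (233.4 - 132.5) / (185.695 - 71.0669) = 0.880235 MPa*m^0.5
sigma0 = sigma1 - k/sqrt(d1) = 233.4 - 0.880235*185.695 = 69.9444 MPa
sigma_y(d3) = 69.9444 + 0.880235 / sqrt(6.5e-05) = 179.1 MPa


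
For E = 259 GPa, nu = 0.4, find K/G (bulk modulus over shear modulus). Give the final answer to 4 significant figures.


G = E / (2*(1+nu))
G = 259 / (2*(1+0.4)) = 92.5 GPa
K = E / (3*(1-2*nu))
K = 259 / (3*(1-2*0.4)) = 431.667 GPa
K/G = 431.667 / 92.5 = 4.667


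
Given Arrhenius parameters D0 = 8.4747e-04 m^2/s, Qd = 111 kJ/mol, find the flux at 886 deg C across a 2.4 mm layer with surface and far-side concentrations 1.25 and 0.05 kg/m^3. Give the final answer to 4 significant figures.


Step 1: D = D0 * exp(-Qd/(R*T))
T = 886 + 273.15 = 1159.15 K
D = 8.4747e-04 * exp(-111e3 / (8.314 * 1159.15)) = 8.43264e-09 m^2/s
Step 2: J = D * (C1 - C2) / dx
J = 8.43264e-09 * (1.25 - 0.05) / 2.4e-03
J = 4.216e-06 kg/(m^2*s)


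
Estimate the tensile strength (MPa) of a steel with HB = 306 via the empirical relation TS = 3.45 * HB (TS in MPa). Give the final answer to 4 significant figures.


TS (MPa) = 3.45 * HB
TS = 3.45 * 306
TS = 1056 MPa


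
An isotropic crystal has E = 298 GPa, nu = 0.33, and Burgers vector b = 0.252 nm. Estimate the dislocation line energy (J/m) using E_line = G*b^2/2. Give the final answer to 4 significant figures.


Step 1: G = E / (2*(1+nu))
G = 298 / (2*(1+0.33)) = 112.03 GPa = 1.1203e+11 Pa
Step 2: E_line = G*b^2/2
b = 0.252 nm = 2.52e-10 m
E_line = 0.5 * 1.1203e+11 * (2.52e-10)^2 = 3.557e-09 J/m


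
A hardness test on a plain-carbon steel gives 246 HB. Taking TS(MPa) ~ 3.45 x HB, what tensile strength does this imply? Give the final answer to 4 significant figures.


TS (MPa) = 3.45 * HB
TS = 3.45 * 246
TS = 848.7 MPa


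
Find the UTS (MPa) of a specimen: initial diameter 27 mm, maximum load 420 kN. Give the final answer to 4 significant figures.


A0 = pi*(d/2)^2 = pi*(27/2)^2 = 572.555 mm^2
UTS = F_max / A0 = 420*1000 / 572.555
UTS = 733.6 MPa


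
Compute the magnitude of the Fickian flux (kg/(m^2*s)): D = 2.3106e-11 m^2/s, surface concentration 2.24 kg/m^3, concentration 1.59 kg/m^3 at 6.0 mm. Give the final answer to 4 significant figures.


J = -D * (dC/dx) = D * (C1 - C2) / dx
J = 2.3106e-11 * (2.24 - 1.59) / 6e-03
J = 2.503e-09 kg/(m^2*s)


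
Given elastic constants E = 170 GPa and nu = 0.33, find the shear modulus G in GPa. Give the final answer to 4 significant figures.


G = E / (2*(1+nu))
G = 170 / (2*(1+0.33))
G = 63.91 GPa


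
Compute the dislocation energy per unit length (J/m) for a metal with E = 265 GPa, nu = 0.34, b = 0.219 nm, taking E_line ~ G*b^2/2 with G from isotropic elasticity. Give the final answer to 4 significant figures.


Step 1: G = E / (2*(1+nu))
G = 265 / (2*(1+0.34)) = 98.8806 GPa = 9.88806e+10 Pa
Step 2: E_line = G*b^2/2
b = 0.219 nm = 2.19e-10 m
E_line = 0.5 * 9.88806e+10 * (2.19e-10)^2 = 2.371e-09 J/m


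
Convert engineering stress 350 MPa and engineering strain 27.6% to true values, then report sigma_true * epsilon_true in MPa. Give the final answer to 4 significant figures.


sigma_true = sigma_eng * (1 + epsilon_eng)
sigma_true = 350 * (1 + 0.276) = 446.6 MPa
epsilon_true = ln(1 + epsilon_eng)
epsilon_true = ln(1 + 0.276) = 0.24373
sigma_true * epsilon_true = 446.6 * 0.24373 = 108.8 MPa


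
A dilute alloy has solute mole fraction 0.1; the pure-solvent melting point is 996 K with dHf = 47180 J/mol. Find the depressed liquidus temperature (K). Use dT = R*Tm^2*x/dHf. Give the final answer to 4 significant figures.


dT = R*Tm^2*x / dHf
dT = 8.314 * 996^2 * 0.1 / 47180
dT = 17.4812 K
T_new = 996 - 17.4812 = 978.5 K


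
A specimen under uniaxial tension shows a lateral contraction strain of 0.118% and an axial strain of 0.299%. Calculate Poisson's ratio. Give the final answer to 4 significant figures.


nu = -epsilon_lat / epsilon_axial
Lateral strain is contraction (negative), so using magnitudes:
nu = 0.118 / 0.299
nu = 0.3946


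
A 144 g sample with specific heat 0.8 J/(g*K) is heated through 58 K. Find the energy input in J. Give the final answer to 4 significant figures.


Q = m * cp * dT
Q = 144 * 0.8 * 58
Q = 6682 J


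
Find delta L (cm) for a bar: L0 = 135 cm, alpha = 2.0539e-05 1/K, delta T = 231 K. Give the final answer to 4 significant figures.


dL = L0 * alpha * dT
dL = 135 * 2.0539e-05 * 231
dL = 0.6405 cm


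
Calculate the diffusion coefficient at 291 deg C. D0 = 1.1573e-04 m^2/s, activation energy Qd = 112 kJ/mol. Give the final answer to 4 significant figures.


D = D0 * exp(-Qd / (R*T))
T = 564.15 K
D = 1.1573e-04 * exp(-112e3 / (8.314 * 564.15))
D = 4.932e-15 m^2/s


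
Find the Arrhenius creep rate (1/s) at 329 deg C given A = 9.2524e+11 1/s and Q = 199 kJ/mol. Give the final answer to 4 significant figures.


rate = A * exp(-Q / (R*T))
T = 329 + 273.15 = 602.15 K
rate = 9.2524e+11 * exp(-199e3 / (8.314 * 602.15))
rate = 5.047e-06 1/s


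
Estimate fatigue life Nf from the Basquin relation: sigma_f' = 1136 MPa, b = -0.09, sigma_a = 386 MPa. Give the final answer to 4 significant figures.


sigma_a = sigma_f' * (2*Nf)^b
2*Nf = (sigma_a / sigma_f')^(1/b)
2*Nf = (386 / 1136)^(1/-0.09)
2*Nf = 161729
Nf = 80860 cycles


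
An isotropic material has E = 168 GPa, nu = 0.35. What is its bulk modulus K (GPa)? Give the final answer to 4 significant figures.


K = E / (3*(1-2*nu))
K = 168 / (3*(1-2*0.35))
K = 186.7 GPa


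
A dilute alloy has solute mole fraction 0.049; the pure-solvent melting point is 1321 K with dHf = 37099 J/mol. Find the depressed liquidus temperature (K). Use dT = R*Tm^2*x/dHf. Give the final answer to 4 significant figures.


dT = R*Tm^2*x / dHf
dT = 8.314 * 1321^2 * 0.049 / 37099
dT = 19.1624 K
T_new = 1321 - 19.1624 = 1302 K


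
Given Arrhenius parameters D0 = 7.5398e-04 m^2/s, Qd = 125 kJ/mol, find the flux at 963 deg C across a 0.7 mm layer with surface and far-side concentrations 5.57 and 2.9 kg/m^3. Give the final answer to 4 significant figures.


Step 1: D = D0 * exp(-Qd/(R*T))
T = 963 + 273.15 = 1236.15 K
D = 7.5398e-04 * exp(-125e3 / (8.314 * 1236.15)) = 3.93714e-09 m^2/s
Step 2: J = D * (C1 - C2) / dx
J = 3.93714e-09 * (5.57 - 2.9) / 7e-04
J = 1.502e-05 kg/(m^2*s)


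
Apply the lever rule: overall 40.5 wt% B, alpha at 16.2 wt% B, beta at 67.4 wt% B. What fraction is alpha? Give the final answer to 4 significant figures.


f_alpha = (C_beta - C0) / (C_beta - C_alpha)
f_alpha = (67.4 - 40.5) / (67.4 - 16.2)
f_alpha = 0.5254


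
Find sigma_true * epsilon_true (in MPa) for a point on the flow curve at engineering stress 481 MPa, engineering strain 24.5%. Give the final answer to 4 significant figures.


sigma_true = sigma_eng * (1 + epsilon_eng)
sigma_true = 481 * (1 + 0.245) = 598.845 MPa
epsilon_true = ln(1 + epsilon_eng)
epsilon_true = ln(1 + 0.245) = 0.219136
sigma_true * epsilon_true = 598.845 * 0.219136 = 131.2 MPa


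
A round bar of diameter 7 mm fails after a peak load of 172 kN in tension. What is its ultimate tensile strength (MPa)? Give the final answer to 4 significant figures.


A0 = pi*(d/2)^2 = pi*(7/2)^2 = 38.4845 mm^2
UTS = F_max / A0 = 172*1000 / 38.4845
UTS = 4469 MPa


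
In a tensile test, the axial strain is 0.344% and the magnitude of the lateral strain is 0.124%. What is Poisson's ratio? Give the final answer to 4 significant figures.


nu = -epsilon_lat / epsilon_axial
Lateral strain is contraction (negative), so using magnitudes:
nu = 0.124 / 0.344
nu = 0.3605


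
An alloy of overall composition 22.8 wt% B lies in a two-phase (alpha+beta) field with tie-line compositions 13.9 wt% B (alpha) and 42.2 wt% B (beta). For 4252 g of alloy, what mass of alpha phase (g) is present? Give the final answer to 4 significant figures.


f_alpha = (C_beta - C0) / (C_beta - C_alpha)
f_alpha = (42.2 - 22.8) / (42.2 - 13.9) = 0.685512
m_alpha = f_alpha * m_total = 0.685512 * 4252 = 2915 g


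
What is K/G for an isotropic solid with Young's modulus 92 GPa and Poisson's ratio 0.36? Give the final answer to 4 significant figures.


G = E / (2*(1+nu))
G = 92 / (2*(1+0.36)) = 33.8235 GPa
K = E / (3*(1-2*nu))
K = 92 / (3*(1-2*0.36)) = 109.524 GPa
K/G = 109.524 / 33.8235 = 3.238


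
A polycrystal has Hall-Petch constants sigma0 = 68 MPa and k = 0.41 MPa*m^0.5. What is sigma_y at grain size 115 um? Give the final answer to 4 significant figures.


sigma_y = sigma0 + k / sqrt(d)
d = 115 um = 1.15e-04 m
sigma_y = 68 + 0.41 / sqrt(1.15e-04)
sigma_y = 106.2 MPa


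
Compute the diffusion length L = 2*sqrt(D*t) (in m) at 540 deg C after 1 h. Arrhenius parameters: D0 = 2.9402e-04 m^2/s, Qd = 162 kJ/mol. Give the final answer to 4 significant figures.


Step 1: D = D0 * exp(-Qd/(R*T))
T = 813.15 K
D = 2.9402e-04 * exp(-162e3 / (8.314 * 813.15)) = 1.15224e-14 m^2/s
Step 2: L = 2*sqrt(D*t)
t = 1 h = 3600 s
L = 2*sqrt(1.15224e-14 * 3600) = 1.288e-05 m


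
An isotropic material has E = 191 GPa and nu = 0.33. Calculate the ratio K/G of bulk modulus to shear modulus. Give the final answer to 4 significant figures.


G = E / (2*(1+nu))
G = 191 / (2*(1+0.33)) = 71.8045 GPa
K = E / (3*(1-2*nu))
K = 191 / (3*(1-2*0.33)) = 187.255 GPa
K/G = 187.255 / 71.8045 = 2.608


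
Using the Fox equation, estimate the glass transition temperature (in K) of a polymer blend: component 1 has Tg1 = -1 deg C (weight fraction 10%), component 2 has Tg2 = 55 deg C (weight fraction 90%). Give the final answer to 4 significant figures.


1/Tg = w1/Tg1 + w2/Tg2 (in Kelvin)
Tg1 = 272.15 K, Tg2 = 328.15 K
1/Tg = 0.1/272.15 + 0.9/328.15
Tg = 321.5 K


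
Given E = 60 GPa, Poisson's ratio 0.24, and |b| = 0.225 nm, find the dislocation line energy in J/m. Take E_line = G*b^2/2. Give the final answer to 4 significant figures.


Step 1: G = E / (2*(1+nu))
G = 60 / (2*(1+0.24)) = 24.1935 GPa = 2.41935e+10 Pa
Step 2: E_line = G*b^2/2
b = 0.225 nm = 2.25e-10 m
E_line = 0.5 * 2.41935e+10 * (2.25e-10)^2 = 6.124e-10 J/m


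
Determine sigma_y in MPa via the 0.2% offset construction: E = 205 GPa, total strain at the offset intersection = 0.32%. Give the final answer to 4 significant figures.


Offset strain = 0.002
Elastic strain at yield = total_strain - offset = 3.2e-03 - 0.002 = 1.2e-03
sigma_y = E * elastic_strain = 205000 * 1.2e-03
sigma_y = 246 MPa


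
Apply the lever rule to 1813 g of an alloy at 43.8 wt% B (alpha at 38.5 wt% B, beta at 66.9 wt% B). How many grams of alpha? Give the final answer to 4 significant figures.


f_alpha = (C_beta - C0) / (C_beta - C_alpha)
f_alpha = (66.9 - 43.8) / (66.9 - 38.5) = 0.81338
m_alpha = f_alpha * m_total = 0.81338 * 1813 = 1475 g


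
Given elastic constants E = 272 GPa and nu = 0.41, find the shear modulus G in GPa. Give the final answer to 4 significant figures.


G = E / (2*(1+nu))
G = 272 / (2*(1+0.41))
G = 96.45 GPa


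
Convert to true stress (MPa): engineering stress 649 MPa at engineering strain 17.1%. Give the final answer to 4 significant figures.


sigma_true = sigma_eng * (1 + epsilon_eng)
sigma_true = 649 * (1 + 0.171)
sigma_true = 760 MPa


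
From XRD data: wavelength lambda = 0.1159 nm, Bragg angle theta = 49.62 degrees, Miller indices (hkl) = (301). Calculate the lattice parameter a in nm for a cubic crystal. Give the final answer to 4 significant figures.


d = lambda / (2*sin(theta))
d = 0.1159 / (2*sin(49.62 deg))
d = 0.0760734 nm
a = d * sqrt(h^2+k^2+l^2) = 0.0760734 * sqrt(10)
a = 0.2406 nm


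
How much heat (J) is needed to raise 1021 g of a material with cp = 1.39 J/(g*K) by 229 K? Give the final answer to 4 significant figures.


Q = m * cp * dT
Q = 1021 * 1.39 * 229
Q = 325000 J


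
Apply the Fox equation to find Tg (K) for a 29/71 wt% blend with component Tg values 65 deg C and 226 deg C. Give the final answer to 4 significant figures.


1/Tg = w1/Tg1 + w2/Tg2 (in Kelvin)
Tg1 = 338.15 K, Tg2 = 499.15 K
1/Tg = 0.29/338.15 + 0.71/499.15
Tg = 438.6 K


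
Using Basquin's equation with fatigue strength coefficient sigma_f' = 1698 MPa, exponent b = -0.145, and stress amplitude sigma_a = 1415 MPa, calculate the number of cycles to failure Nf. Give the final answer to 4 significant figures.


sigma_a = sigma_f' * (2*Nf)^b
2*Nf = (sigma_a / sigma_f')^(1/b)
2*Nf = (1415 / 1698)^(1/-0.145)
2*Nf = 3.51623
Nf = 1.758 cycles


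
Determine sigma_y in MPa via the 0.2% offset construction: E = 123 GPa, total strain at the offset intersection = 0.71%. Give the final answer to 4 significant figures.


Offset strain = 0.002
Elastic strain at yield = total_strain - offset = 7.1e-03 - 0.002 = 5.1e-03
sigma_y = E * elastic_strain = 123000 * 5.1e-03
sigma_y = 627.3 MPa


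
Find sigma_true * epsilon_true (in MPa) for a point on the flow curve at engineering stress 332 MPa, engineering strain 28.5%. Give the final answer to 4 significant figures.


sigma_true = sigma_eng * (1 + epsilon_eng)
sigma_true = 332 * (1 + 0.285) = 426.62 MPa
epsilon_true = ln(1 + epsilon_eng)
epsilon_true = ln(1 + 0.285) = 0.250759
sigma_true * epsilon_true = 426.62 * 0.250759 = 107 MPa


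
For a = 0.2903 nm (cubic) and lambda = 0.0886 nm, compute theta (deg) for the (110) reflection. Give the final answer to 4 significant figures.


d = a / sqrt(h^2+k^2+l^2)
d = 0.2903 / sqrt(2) = 0.205273 nm
lambda = 2*d*sin(theta)  =>  sin(theta) = lambda / (2*d)
sin(theta) = 0.0886 / (2 * 0.205273) = 0.21581
theta = 12.46 deg


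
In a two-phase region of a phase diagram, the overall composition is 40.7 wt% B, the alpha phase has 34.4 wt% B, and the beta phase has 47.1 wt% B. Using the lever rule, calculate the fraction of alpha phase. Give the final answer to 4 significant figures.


f_alpha = (C_beta - C0) / (C_beta - C_alpha)
f_alpha = (47.1 - 40.7) / (47.1 - 34.4)
f_alpha = 0.5039


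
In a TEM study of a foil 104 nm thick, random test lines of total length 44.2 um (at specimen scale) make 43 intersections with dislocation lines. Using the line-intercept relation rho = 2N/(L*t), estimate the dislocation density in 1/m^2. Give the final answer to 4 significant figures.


rho = 2N / (L * t)
L = 44.2 um = 4.42e-05 m, t = 104 nm = 1.04e-07 m
rho = 2 * 43 / (4.42e-05 * 1.04e-07)
rho = 1.871e+13 1/m^2


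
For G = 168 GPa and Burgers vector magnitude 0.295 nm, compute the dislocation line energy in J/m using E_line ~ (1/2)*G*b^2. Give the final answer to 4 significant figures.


E = G*b^2/2
b = 0.295 nm = 2.95e-10 m
G = 168 GPa = 1.68e+11 Pa
E = 0.5 * 1.68e+11 * (2.95e-10)^2
E = 7.31e-09 J/m


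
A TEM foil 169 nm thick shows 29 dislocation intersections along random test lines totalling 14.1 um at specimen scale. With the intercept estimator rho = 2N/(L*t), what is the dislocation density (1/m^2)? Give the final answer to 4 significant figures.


rho = 2N / (L * t)
L = 14.1 um = 1.41e-05 m, t = 169 nm = 1.69e-07 m
rho = 2 * 29 / (1.41e-05 * 1.69e-07)
rho = 2.434e+13 1/m^2


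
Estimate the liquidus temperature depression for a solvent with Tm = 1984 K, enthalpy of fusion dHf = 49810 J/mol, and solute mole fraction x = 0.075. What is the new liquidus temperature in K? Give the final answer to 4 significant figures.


dT = R*Tm^2*x / dHf
dT = 8.314 * 1984^2 * 0.075 / 49810
dT = 49.2763 K
T_new = 1984 - 49.2763 = 1935 K


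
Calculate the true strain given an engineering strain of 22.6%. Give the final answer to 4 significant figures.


epsilon_true = ln(1 + epsilon_eng)
epsilon_true = ln(1 + 0.226)
epsilon_true = 0.2038


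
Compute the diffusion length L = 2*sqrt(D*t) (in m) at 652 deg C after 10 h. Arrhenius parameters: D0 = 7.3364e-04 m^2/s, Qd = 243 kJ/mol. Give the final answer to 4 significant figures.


Step 1: D = D0 * exp(-Qd/(R*T))
T = 925.15 K
D = 7.3364e-04 * exp(-243e3 / (8.314 * 925.15)) = 1.39647e-17 m^2/s
Step 2: L = 2*sqrt(D*t)
t = 10 h = 36000 s
L = 2*sqrt(1.39647e-17 * 36000) = 1.418e-06 m


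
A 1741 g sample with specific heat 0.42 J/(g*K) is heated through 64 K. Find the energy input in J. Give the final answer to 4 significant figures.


Q = m * cp * dT
Q = 1741 * 0.42 * 64
Q = 46800 J


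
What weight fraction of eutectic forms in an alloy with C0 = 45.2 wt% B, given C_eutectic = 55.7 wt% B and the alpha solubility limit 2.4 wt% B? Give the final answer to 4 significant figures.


f_primary = (C_e - C0) / (C_e - C_alpha_max)
f_primary = (55.7 - 45.2) / (55.7 - 2.4)
f_primary = 0.196998
f_eutectic = 1 - 0.196998 = 0.803


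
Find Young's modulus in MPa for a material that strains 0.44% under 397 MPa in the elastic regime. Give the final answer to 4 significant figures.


E = sigma / epsilon
epsilon = 0.44% = 4.4e-03
E = 397 / 4.4e-03
E = 90230 MPa


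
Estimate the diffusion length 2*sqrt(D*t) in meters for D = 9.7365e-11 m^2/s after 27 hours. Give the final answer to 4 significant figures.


t = 27 hr = 97200 s
Diffusion length = 2*sqrt(D*t)
= 2*sqrt(9.7365e-11 * 97200)
= 6.153e-03 m


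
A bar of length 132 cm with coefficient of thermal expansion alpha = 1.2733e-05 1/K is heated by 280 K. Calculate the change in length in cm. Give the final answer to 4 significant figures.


dL = L0 * alpha * dT
dL = 132 * 1.2733e-05 * 280
dL = 0.4706 cm


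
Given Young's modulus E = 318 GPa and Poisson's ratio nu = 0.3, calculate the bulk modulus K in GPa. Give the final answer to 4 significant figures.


K = E / (3*(1-2*nu))
K = 318 / (3*(1-2*0.3))
K = 265 GPa


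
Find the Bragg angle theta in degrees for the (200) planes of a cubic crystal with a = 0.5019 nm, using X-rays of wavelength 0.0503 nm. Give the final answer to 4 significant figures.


d = a / sqrt(h^2+k^2+l^2)
d = 0.5019 / sqrt(4) = 0.25095 nm
lambda = 2*d*sin(theta)  =>  sin(theta) = lambda / (2*d)
sin(theta) = 0.0503 / (2 * 0.25095) = 0.100219
theta = 5.752 deg


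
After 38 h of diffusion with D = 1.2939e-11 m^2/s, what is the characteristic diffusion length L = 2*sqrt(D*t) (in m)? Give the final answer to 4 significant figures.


t = 38 hr = 136800 s
Diffusion length = 2*sqrt(D*t)
= 2*sqrt(1.2939e-11 * 136800)
= 2.661e-03 m


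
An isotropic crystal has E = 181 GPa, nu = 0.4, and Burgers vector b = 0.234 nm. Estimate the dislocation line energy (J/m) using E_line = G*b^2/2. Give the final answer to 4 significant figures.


Step 1: G = E / (2*(1+nu))
G = 181 / (2*(1+0.4)) = 64.6429 GPa = 6.46429e+10 Pa
Step 2: E_line = G*b^2/2
b = 0.234 nm = 2.34e-10 m
E_line = 0.5 * 6.46429e+10 * (2.34e-10)^2 = 1.77e-09 J/m


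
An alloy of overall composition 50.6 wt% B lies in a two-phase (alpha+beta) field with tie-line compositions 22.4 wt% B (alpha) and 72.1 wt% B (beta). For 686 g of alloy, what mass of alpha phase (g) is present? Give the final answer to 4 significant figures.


f_alpha = (C_beta - C0) / (C_beta - C_alpha)
f_alpha = (72.1 - 50.6) / (72.1 - 22.4) = 0.432596
m_alpha = f_alpha * m_total = 0.432596 * 686 = 296.8 g


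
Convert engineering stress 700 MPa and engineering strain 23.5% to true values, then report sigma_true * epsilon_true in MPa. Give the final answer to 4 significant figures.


sigma_true = sigma_eng * (1 + epsilon_eng)
sigma_true = 700 * (1 + 0.235) = 864.5 MPa
epsilon_true = ln(1 + epsilon_eng)
epsilon_true = ln(1 + 0.235) = 0.211071
sigma_true * epsilon_true = 864.5 * 0.211071 = 182.5 MPa


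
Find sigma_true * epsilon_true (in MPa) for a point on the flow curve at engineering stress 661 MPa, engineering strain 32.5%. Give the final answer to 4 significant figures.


sigma_true = sigma_eng * (1 + epsilon_eng)
sigma_true = 661 * (1 + 0.325) = 875.825 MPa
epsilon_true = ln(1 + epsilon_eng)
epsilon_true = ln(1 + 0.325) = 0.281412
sigma_true * epsilon_true = 875.825 * 0.281412 = 246.5 MPa


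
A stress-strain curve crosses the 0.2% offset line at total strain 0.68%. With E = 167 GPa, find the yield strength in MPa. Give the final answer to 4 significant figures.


Offset strain = 0.002
Elastic strain at yield = total_strain - offset = 6.8e-03 - 0.002 = 4.8e-03
sigma_y = E * elastic_strain = 167000 * 4.8e-03
sigma_y = 801.6 MPa


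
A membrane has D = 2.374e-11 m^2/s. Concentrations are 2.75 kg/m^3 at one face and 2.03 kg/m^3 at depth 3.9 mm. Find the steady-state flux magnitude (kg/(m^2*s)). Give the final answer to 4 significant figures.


J = -D * (dC/dx) = D * (C1 - C2) / dx
J = 2.374e-11 * (2.75 - 2.03) / 3.9e-03
J = 4.383e-09 kg/(m^2*s)


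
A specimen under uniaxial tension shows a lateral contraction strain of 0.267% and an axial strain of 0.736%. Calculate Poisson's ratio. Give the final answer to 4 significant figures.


nu = -epsilon_lat / epsilon_axial
Lateral strain is contraction (negative), so using magnitudes:
nu = 0.267 / 0.736
nu = 0.3628


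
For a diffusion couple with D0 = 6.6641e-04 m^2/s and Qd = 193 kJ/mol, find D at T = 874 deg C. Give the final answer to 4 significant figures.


D = D0 * exp(-Qd / (R*T))
T = 1147.15 K
D = 6.6641e-04 * exp(-193e3 / (8.314 * 1147.15))
D = 1.085e-12 m^2/s


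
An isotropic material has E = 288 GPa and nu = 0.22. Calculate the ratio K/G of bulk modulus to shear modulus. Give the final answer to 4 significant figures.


G = E / (2*(1+nu))
G = 288 / (2*(1+0.22)) = 118.033 GPa
K = E / (3*(1-2*nu))
K = 288 / (3*(1-2*0.22)) = 171.429 GPa
K/G = 171.429 / 118.033 = 1.452


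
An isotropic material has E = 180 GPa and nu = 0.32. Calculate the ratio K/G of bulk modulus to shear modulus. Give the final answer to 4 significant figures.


G = E / (2*(1+nu))
G = 180 / (2*(1+0.32)) = 68.1818 GPa
K = E / (3*(1-2*nu))
K = 180 / (3*(1-2*0.32)) = 166.667 GPa
K/G = 166.667 / 68.1818 = 2.444


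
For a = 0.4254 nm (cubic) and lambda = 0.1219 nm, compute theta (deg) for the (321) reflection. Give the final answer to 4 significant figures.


d = a / sqrt(h^2+k^2+l^2)
d = 0.4254 / sqrt(14) = 0.113693 nm
lambda = 2*d*sin(theta)  =>  sin(theta) = lambda / (2*d)
sin(theta) = 0.1219 / (2 * 0.113693) = 0.536093
theta = 32.42 deg


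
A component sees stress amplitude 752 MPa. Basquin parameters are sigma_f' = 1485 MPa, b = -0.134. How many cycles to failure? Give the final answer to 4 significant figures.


sigma_a = sigma_f' * (2*Nf)^b
2*Nf = (sigma_a / sigma_f')^(1/b)
2*Nf = (752 / 1485)^(1/-0.134)
2*Nf = 160.431
Nf = 80.22 cycles


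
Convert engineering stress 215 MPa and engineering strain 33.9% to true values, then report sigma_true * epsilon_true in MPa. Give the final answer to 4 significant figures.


sigma_true = sigma_eng * (1 + epsilon_eng)
sigma_true = 215 * (1 + 0.339) = 287.885 MPa
epsilon_true = ln(1 + epsilon_eng)
epsilon_true = ln(1 + 0.339) = 0.291923
sigma_true * epsilon_true = 287.885 * 0.291923 = 84.04 MPa


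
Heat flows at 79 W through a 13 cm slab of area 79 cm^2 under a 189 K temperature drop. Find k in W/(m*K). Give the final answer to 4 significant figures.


k = Q*L / (A*dT)
L = 0.13 m, A = 7.9e-03 m^2
k = 79 * 0.13 / (7.9e-03 * 189)
k = 6.878 W/(m*K)


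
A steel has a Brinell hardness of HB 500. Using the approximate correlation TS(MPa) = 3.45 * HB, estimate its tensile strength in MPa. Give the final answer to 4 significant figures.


TS (MPa) = 3.45 * HB
TS = 3.45 * 500
TS = 1725 MPa


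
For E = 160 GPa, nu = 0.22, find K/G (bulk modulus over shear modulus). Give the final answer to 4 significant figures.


G = E / (2*(1+nu))
G = 160 / (2*(1+0.22)) = 65.5738 GPa
K = E / (3*(1-2*nu))
K = 160 / (3*(1-2*0.22)) = 95.2381 GPa
K/G = 95.2381 / 65.5738 = 1.452


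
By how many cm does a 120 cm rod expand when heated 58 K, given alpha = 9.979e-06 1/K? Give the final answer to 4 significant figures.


dL = L0 * alpha * dT
dL = 120 * 9.979e-06 * 58
dL = 0.06945 cm


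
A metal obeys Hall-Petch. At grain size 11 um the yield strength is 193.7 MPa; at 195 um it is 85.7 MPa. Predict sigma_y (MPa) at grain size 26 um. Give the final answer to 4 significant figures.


sigma_y = sigma0 + k / sqrt(d)
1/sqrt(d1) = 1/sqrt(1.1e-05) = 301.511;  1/sqrt(d2) = 71.6115
k = (sigma1 - sigma2) / (1/sqrt(d1) - 1/sqrt(d2)) = (193.7 - 85.7) / (301.511 - 71.6115) = 0.46977 MPa*m^0.5
sigma0 = sigma1 - k/sqrt(d1) = 193.7 - 0.46977*301.511 = 52.0591 MPa
sigma_y(d3) = 52.0591 + 0.46977 / sqrt(2.6e-05) = 144.2 MPa


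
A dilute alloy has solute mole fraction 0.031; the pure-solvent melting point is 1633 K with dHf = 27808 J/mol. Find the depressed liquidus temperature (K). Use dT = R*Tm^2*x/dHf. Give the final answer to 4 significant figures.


dT = R*Tm^2*x / dHf
dT = 8.314 * 1633^2 * 0.031 / 27808
dT = 24.7158 K
T_new = 1633 - 24.7158 = 1608 K


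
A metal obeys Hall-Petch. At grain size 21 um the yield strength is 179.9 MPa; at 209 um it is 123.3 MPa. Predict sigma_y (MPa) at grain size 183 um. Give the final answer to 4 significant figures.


sigma_y = sigma0 + k / sqrt(d)
1/sqrt(d1) = 1/sqrt(2.1e-05) = 218.218;  1/sqrt(d2) = 69.1714
k = (sigma1 - sigma2) / (1/sqrt(d1) - 1/sqrt(d2)) = (179.9 - 123.3) / (218.218 - 69.1714) = 0.379747 MPa*m^0.5
sigma0 = sigma1 - k/sqrt(d1) = 179.9 - 0.379747*218.218 = 97.0323 MPa
sigma_y(d3) = 97.0323 + 0.379747 / sqrt(1.83e-04) = 125.1 MPa


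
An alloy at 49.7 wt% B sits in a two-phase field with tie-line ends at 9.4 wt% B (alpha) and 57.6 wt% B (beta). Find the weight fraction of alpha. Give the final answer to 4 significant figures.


f_alpha = (C_beta - C0) / (C_beta - C_alpha)
f_alpha = (57.6 - 49.7) / (57.6 - 9.4)
f_alpha = 0.1639


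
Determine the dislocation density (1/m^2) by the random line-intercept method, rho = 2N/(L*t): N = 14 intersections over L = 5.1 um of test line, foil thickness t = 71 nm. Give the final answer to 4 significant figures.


rho = 2N / (L * t)
L = 5.1 um = 5.1e-06 m, t = 71 nm = 7.1e-08 m
rho = 2 * 14 / (5.1e-06 * 7.1e-08)
rho = 7.733e+13 1/m^2


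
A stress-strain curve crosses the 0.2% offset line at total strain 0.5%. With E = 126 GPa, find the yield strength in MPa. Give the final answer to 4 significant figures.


Offset strain = 0.002
Elastic strain at yield = total_strain - offset = 5e-03 - 0.002 = 3e-03
sigma_y = E * elastic_strain = 126000 * 3e-03
sigma_y = 378 MPa


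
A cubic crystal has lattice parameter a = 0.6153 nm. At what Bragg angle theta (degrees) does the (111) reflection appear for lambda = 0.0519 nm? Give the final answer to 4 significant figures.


d = a / sqrt(h^2+k^2+l^2)
d = 0.6153 / sqrt(3) = 0.355244 nm
lambda = 2*d*sin(theta)  =>  sin(theta) = lambda / (2*d)
sin(theta) = 0.0519 / (2 * 0.355244) = 0.0730485
theta = 4.189 deg


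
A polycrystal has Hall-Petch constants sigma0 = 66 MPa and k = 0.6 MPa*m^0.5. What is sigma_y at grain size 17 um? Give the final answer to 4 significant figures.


sigma_y = sigma0 + k / sqrt(d)
d = 17 um = 1.7e-05 m
sigma_y = 66 + 0.6 / sqrt(1.7e-05)
sigma_y = 211.5 MPa


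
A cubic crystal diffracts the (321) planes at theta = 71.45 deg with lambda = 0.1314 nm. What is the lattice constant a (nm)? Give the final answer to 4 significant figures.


d = lambda / (2*sin(theta))
d = 0.1314 / (2*sin(71.45 deg))
d = 0.0693004 nm
a = d * sqrt(h^2+k^2+l^2) = 0.0693004 * sqrt(14)
a = 0.2593 nm


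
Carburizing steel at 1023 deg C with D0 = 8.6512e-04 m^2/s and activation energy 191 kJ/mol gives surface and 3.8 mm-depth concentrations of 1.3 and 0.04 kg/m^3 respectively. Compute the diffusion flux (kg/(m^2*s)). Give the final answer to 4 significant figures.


Step 1: D = D0 * exp(-Qd/(R*T))
T = 1023 + 273.15 = 1296.15 K
D = 8.6512e-04 * exp(-191e3 / (8.314 * 1296.15)) = 1.73592e-11 m^2/s
Step 2: J = D * (C1 - C2) / dx
J = 1.73592e-11 * (1.3 - 0.04) / 3.8e-03
J = 5.756e-09 kg/(m^2*s)


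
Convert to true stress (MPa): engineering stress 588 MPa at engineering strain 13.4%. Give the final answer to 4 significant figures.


sigma_true = sigma_eng * (1 + epsilon_eng)
sigma_true = 588 * (1 + 0.134)
sigma_true = 666.8 MPa


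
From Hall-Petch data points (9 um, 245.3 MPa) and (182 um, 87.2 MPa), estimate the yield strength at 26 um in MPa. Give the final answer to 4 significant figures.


sigma_y = sigma0 + k / sqrt(d)
1/sqrt(d1) = 1/sqrt(9e-06) = 333.333;  1/sqrt(d2) = 74.1249
k = (sigma1 - sigma2) / (1/sqrt(d1) - 1/sqrt(d2)) = (245.3 - 87.2) / (333.333 - 74.1249) = 0.609934 MPa*m^0.5
sigma0 = sigma1 - k/sqrt(d1) = 245.3 - 0.609934*333.333 = 41.9887 MPa
sigma_y(d3) = 41.9887 + 0.609934 / sqrt(2.6e-05) = 161.6 MPa


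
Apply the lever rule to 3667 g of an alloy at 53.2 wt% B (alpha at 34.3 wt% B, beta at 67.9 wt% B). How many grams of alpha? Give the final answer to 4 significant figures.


f_alpha = (C_beta - C0) / (C_beta - C_alpha)
f_alpha = (67.9 - 53.2) / (67.9 - 34.3) = 0.4375
m_alpha = f_alpha * m_total = 0.4375 * 3667 = 1604 g


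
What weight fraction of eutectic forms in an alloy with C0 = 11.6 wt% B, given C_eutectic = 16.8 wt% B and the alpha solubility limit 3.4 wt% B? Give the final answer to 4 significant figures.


f_primary = (C_e - C0) / (C_e - C_alpha_max)
f_primary = (16.8 - 11.6) / (16.8 - 3.4)
f_primary = 0.38806
f_eutectic = 1 - 0.38806 = 0.6119


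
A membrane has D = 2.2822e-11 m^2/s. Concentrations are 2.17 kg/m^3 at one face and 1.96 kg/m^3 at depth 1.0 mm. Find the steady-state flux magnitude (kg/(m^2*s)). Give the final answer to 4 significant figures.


J = -D * (dC/dx) = D * (C1 - C2) / dx
J = 2.2822e-11 * (2.17 - 1.96) / 1e-03
J = 4.793e-09 kg/(m^2*s)


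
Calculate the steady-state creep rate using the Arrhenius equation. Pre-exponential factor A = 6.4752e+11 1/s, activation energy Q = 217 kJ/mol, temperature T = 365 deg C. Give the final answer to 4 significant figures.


rate = A * exp(-Q / (R*T))
T = 365 + 273.15 = 638.15 K
rate = 6.4752e+11 * exp(-217e3 / (8.314 * 638.15))
rate = 1.118e-06 1/s


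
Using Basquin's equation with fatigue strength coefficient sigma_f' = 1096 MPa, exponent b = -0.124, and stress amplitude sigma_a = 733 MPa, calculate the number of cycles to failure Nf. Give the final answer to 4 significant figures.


sigma_a = sigma_f' * (2*Nf)^b
2*Nf = (sigma_a / sigma_f')^(1/b)
2*Nf = (733 / 1096)^(1/-0.124)
2*Nf = 25.6404
Nf = 12.82 cycles


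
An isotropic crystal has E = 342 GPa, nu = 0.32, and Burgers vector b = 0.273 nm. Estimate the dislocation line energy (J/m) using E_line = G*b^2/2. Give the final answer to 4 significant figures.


Step 1: G = E / (2*(1+nu))
G = 342 / (2*(1+0.32)) = 129.545 GPa = 1.29545e+11 Pa
Step 2: E_line = G*b^2/2
b = 0.273 nm = 2.73e-10 m
E_line = 0.5 * 1.29545e+11 * (2.73e-10)^2 = 4.827e-09 J/m


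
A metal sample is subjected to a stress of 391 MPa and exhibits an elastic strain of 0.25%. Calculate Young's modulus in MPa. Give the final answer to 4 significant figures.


E = sigma / epsilon
epsilon = 0.25% = 2.5e-03
E = 391 / 2.5e-03
E = 156400 MPa


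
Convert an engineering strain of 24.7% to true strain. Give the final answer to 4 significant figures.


epsilon_true = ln(1 + epsilon_eng)
epsilon_true = ln(1 + 0.247)
epsilon_true = 0.2207


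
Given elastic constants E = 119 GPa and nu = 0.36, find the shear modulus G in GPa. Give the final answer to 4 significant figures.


G = E / (2*(1+nu))
G = 119 / (2*(1+0.36))
G = 43.75 GPa


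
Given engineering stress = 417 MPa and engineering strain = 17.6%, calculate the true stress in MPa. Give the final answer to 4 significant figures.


sigma_true = sigma_eng * (1 + epsilon_eng)
sigma_true = 417 * (1 + 0.176)
sigma_true = 490.4 MPa


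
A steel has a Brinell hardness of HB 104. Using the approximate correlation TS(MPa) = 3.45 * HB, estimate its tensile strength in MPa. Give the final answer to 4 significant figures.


TS (MPa) = 3.45 * HB
TS = 3.45 * 104
TS = 358.8 MPa


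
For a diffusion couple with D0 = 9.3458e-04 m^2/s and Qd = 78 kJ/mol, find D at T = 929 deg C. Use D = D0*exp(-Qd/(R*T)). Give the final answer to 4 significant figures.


D = D0 * exp(-Qd / (R*T))
T = 1202.15 K
D = 9.3458e-04 * exp(-78e3 / (8.314 * 1202.15))
D = 3.813e-07 m^2/s


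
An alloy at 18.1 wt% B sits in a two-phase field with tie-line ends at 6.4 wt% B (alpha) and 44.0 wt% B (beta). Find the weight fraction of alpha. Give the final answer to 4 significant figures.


f_alpha = (C_beta - C0) / (C_beta - C_alpha)
f_alpha = (44.0 - 18.1) / (44.0 - 6.4)
f_alpha = 0.6888


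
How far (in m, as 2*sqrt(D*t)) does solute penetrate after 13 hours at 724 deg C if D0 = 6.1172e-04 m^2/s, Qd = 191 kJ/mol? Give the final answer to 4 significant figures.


Step 1: D = D0 * exp(-Qd/(R*T))
T = 997.15 K
D = 6.1172e-04 * exp(-191e3 / (8.314 * 997.15)) = 6.03754e-14 m^2/s
Step 2: L = 2*sqrt(D*t)
t = 13 h = 46800 s
L = 2*sqrt(6.03754e-14 * 46800) = 1.063e-04 m


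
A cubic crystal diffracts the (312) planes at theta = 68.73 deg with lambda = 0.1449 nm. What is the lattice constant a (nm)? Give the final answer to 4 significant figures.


d = lambda / (2*sin(theta))
d = 0.1449 / (2*sin(68.73 deg))
d = 0.077746 nm
a = d * sqrt(h^2+k^2+l^2) = 0.077746 * sqrt(14)
a = 0.2909 nm


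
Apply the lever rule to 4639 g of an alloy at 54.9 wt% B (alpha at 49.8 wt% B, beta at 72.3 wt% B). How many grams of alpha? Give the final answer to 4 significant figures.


f_alpha = (C_beta - C0) / (C_beta - C_alpha)
f_alpha = (72.3 - 54.9) / (72.3 - 49.8) = 0.773333
m_alpha = f_alpha * m_total = 0.773333 * 4639 = 3587 g


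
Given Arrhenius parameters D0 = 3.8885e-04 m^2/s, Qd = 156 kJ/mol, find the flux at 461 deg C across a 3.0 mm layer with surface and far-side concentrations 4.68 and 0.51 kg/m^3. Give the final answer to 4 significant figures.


Step 1: D = D0 * exp(-Qd/(R*T))
T = 461 + 273.15 = 734.15 K
D = 3.8885e-04 * exp(-156e3 / (8.314 * 734.15)) = 3.09036e-15 m^2/s
Step 2: J = D * (C1 - C2) / dx
J = 3.09036e-15 * (4.68 - 0.51) / 3e-03
J = 4.296e-12 kg/(m^2*s)


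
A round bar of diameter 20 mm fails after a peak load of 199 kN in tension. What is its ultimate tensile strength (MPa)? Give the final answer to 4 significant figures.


A0 = pi*(d/2)^2 = pi*(20/2)^2 = 314.159 mm^2
UTS = F_max / A0 = 199*1000 / 314.159
UTS = 633.4 MPa


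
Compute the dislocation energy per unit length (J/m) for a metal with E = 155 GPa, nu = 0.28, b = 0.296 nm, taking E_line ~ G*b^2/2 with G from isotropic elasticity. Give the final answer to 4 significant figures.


Step 1: G = E / (2*(1+nu))
G = 155 / (2*(1+0.28)) = 60.5469 GPa = 6.05469e+10 Pa
Step 2: E_line = G*b^2/2
b = 0.296 nm = 2.96e-10 m
E_line = 0.5 * 6.05469e+10 * (2.96e-10)^2 = 2.652e-09 J/m


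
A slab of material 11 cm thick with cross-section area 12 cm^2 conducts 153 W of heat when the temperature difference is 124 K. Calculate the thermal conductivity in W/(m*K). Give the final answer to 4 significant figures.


k = Q*L / (A*dT)
L = 0.11 m, A = 1.2e-03 m^2
k = 153 * 0.11 / (1.2e-03 * 124)
k = 113.1 W/(m*K)


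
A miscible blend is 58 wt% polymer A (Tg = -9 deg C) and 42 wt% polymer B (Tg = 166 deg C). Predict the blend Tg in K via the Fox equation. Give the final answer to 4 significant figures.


1/Tg = w1/Tg1 + w2/Tg2 (in Kelvin)
Tg1 = 264.15 K, Tg2 = 439.15 K
1/Tg = 0.58/264.15 + 0.42/439.15
Tg = 317.2 K


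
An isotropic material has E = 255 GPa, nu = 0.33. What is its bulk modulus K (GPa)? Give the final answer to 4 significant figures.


K = E / (3*(1-2*nu))
K = 255 / (3*(1-2*0.33))
K = 250 GPa


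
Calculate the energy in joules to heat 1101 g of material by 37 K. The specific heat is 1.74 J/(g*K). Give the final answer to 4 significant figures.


Q = m * cp * dT
Q = 1101 * 1.74 * 37
Q = 70880 J


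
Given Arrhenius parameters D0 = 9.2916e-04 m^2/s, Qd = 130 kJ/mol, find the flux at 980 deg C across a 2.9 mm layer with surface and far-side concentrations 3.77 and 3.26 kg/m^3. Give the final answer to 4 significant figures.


Step 1: D = D0 * exp(-Qd/(R*T))
T = 980 + 273.15 = 1253.15 K
D = 9.2916e-04 * exp(-130e3 / (8.314 * 1253.15)) = 3.54118e-09 m^2/s
Step 2: J = D * (C1 - C2) / dx
J = 3.54118e-09 * (3.77 - 3.26) / 2.9e-03
J = 6.228e-07 kg/(m^2*s)


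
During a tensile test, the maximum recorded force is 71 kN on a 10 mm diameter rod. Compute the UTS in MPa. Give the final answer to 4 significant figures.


A0 = pi*(d/2)^2 = pi*(10/2)^2 = 78.5398 mm^2
UTS = F_max / A0 = 71*1000 / 78.5398
UTS = 904 MPa


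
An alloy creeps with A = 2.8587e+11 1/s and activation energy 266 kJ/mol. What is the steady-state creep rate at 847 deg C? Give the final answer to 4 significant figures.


rate = A * exp(-Q / (R*T))
T = 847 + 273.15 = 1120.15 K
rate = 2.8587e+11 * exp(-266e3 / (8.314 * 1120.15))
rate = 0.1126 1/s


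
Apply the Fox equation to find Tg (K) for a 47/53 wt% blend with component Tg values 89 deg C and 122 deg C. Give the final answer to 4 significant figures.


1/Tg = w1/Tg1 + w2/Tg2 (in Kelvin)
Tg1 = 362.15 K, Tg2 = 395.15 K
1/Tg = 0.47/362.15 + 0.53/395.15
Tg = 378.9 K


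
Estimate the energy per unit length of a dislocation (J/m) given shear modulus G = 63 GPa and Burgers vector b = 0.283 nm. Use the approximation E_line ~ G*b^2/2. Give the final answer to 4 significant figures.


E = G*b^2/2
b = 0.283 nm = 2.83e-10 m
G = 63 GPa = 6.3e+10 Pa
E = 0.5 * 6.3e+10 * (2.83e-10)^2
E = 2.523e-09 J/m


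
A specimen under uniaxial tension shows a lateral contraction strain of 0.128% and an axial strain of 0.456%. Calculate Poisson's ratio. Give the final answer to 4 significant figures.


nu = -epsilon_lat / epsilon_axial
Lateral strain is contraction (negative), so using magnitudes:
nu = 0.128 / 0.456
nu = 0.2807


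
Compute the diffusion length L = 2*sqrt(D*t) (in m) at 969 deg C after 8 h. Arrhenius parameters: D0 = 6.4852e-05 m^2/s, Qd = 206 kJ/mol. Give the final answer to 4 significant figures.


Step 1: D = D0 * exp(-Qd/(R*T))
T = 1242.15 K
D = 6.4852e-05 * exp(-206e3 / (8.314 * 1242.15)) = 1.40909e-13 m^2/s
Step 2: L = 2*sqrt(D*t)
t = 8 h = 28800 s
L = 2*sqrt(1.40909e-13 * 28800) = 1.274e-04 m


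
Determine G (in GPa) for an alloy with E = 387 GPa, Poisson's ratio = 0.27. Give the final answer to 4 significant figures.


G = E / (2*(1+nu))
G = 387 / (2*(1+0.27))
G = 152.4 GPa
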